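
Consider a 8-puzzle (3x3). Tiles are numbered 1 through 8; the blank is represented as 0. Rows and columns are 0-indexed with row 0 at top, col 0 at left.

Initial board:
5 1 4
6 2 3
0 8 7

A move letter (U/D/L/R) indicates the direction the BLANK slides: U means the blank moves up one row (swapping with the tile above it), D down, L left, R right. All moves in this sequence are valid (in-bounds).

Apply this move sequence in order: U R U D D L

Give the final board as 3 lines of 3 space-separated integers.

Answer: 5 1 4
2 8 3
0 6 7

Derivation:
After move 1 (U):
5 1 4
0 2 3
6 8 7

After move 2 (R):
5 1 4
2 0 3
6 8 7

After move 3 (U):
5 0 4
2 1 3
6 8 7

After move 4 (D):
5 1 4
2 0 3
6 8 7

After move 5 (D):
5 1 4
2 8 3
6 0 7

After move 6 (L):
5 1 4
2 8 3
0 6 7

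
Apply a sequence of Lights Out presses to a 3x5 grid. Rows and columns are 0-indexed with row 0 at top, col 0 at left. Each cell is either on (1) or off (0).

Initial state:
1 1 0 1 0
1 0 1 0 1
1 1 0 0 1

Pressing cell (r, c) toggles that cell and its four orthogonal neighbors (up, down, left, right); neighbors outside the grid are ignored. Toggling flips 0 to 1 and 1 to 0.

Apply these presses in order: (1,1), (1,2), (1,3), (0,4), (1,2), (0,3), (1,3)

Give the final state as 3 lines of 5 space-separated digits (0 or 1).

Answer: 1 0 1 1 0
0 1 0 1 0
1 0 0 0 1

Derivation:
After press 1 at (1,1):
1 0 0 1 0
0 1 0 0 1
1 0 0 0 1

After press 2 at (1,2):
1 0 1 1 0
0 0 1 1 1
1 0 1 0 1

After press 3 at (1,3):
1 0 1 0 0
0 0 0 0 0
1 0 1 1 1

After press 4 at (0,4):
1 0 1 1 1
0 0 0 0 1
1 0 1 1 1

After press 5 at (1,2):
1 0 0 1 1
0 1 1 1 1
1 0 0 1 1

After press 6 at (0,3):
1 0 1 0 0
0 1 1 0 1
1 0 0 1 1

After press 7 at (1,3):
1 0 1 1 0
0 1 0 1 0
1 0 0 0 1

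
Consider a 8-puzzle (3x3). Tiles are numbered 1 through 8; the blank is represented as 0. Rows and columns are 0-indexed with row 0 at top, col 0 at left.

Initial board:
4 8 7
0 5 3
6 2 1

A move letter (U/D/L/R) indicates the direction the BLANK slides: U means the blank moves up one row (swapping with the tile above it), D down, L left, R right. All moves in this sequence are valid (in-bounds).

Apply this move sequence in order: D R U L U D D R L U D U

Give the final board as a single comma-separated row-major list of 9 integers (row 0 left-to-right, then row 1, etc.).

Answer: 4, 8, 7, 0, 6, 3, 2, 5, 1

Derivation:
After move 1 (D):
4 8 7
6 5 3
0 2 1

After move 2 (R):
4 8 7
6 5 3
2 0 1

After move 3 (U):
4 8 7
6 0 3
2 5 1

After move 4 (L):
4 8 7
0 6 3
2 5 1

After move 5 (U):
0 8 7
4 6 3
2 5 1

After move 6 (D):
4 8 7
0 6 3
2 5 1

After move 7 (D):
4 8 7
2 6 3
0 5 1

After move 8 (R):
4 8 7
2 6 3
5 0 1

After move 9 (L):
4 8 7
2 6 3
0 5 1

After move 10 (U):
4 8 7
0 6 3
2 5 1

After move 11 (D):
4 8 7
2 6 3
0 5 1

After move 12 (U):
4 8 7
0 6 3
2 5 1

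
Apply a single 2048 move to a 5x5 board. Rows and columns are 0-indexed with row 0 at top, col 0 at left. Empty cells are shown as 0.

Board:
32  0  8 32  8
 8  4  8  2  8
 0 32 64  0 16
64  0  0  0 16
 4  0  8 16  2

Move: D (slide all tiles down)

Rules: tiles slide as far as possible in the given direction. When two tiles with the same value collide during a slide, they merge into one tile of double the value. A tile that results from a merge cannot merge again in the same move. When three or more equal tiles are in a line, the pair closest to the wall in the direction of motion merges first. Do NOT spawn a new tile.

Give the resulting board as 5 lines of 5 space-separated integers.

Answer:  0  0  0  0  0
32  0  0  0  0
 8  0 16 32 16
64  4 64  2 32
 4 32  8 16  2

Derivation:
Slide down:
col 0: [32, 8, 0, 64, 4] -> [0, 32, 8, 64, 4]
col 1: [0, 4, 32, 0, 0] -> [0, 0, 0, 4, 32]
col 2: [8, 8, 64, 0, 8] -> [0, 0, 16, 64, 8]
col 3: [32, 2, 0, 0, 16] -> [0, 0, 32, 2, 16]
col 4: [8, 8, 16, 16, 2] -> [0, 0, 16, 32, 2]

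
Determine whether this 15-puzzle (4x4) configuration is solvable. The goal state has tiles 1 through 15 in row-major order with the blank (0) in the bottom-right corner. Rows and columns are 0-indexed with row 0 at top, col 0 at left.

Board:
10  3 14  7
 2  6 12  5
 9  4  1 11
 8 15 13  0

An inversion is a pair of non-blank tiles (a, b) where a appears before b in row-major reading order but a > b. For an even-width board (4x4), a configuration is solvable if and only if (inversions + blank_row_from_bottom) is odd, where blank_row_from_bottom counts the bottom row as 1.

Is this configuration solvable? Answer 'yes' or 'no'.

Inversions: 45
Blank is in row 3 (0-indexed from top), which is row 1 counting from the bottom (bottom = 1).
45 + 1 = 46, which is even, so the puzzle is not solvable.

Answer: no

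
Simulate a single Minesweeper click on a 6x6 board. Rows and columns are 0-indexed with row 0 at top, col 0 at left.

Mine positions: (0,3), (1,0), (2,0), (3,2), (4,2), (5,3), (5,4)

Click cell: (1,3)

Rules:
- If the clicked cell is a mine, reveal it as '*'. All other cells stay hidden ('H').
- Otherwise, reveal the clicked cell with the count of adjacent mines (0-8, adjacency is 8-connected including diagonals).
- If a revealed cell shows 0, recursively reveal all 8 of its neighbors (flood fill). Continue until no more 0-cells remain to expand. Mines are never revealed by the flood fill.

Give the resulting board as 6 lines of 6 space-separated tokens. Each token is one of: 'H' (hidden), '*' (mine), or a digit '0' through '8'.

H H H H H H
H H H 1 H H
H H H H H H
H H H H H H
H H H H H H
H H H H H H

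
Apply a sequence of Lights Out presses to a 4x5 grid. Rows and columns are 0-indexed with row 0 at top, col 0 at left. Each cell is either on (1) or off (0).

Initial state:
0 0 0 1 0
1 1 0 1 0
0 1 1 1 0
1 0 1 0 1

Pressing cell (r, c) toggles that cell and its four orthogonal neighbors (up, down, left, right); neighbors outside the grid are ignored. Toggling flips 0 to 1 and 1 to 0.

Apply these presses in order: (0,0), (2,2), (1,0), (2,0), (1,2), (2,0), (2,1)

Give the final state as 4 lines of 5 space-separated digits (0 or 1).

Answer: 0 1 1 1 0
1 0 0 0 0
0 1 0 0 0
1 1 0 0 1

Derivation:
After press 1 at (0,0):
1 1 0 1 0
0 1 0 1 0
0 1 1 1 0
1 0 1 0 1

After press 2 at (2,2):
1 1 0 1 0
0 1 1 1 0
0 0 0 0 0
1 0 0 0 1

After press 3 at (1,0):
0 1 0 1 0
1 0 1 1 0
1 0 0 0 0
1 0 0 0 1

After press 4 at (2,0):
0 1 0 1 0
0 0 1 1 0
0 1 0 0 0
0 0 0 0 1

After press 5 at (1,2):
0 1 1 1 0
0 1 0 0 0
0 1 1 0 0
0 0 0 0 1

After press 6 at (2,0):
0 1 1 1 0
1 1 0 0 0
1 0 1 0 0
1 0 0 0 1

After press 7 at (2,1):
0 1 1 1 0
1 0 0 0 0
0 1 0 0 0
1 1 0 0 1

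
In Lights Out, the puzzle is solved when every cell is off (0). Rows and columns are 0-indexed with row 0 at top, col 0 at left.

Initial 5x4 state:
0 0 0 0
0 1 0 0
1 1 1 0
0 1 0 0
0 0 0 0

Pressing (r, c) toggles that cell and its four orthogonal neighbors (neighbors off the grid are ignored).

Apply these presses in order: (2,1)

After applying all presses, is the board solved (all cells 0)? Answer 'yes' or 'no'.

After press 1 at (2,1):
0 0 0 0
0 0 0 0
0 0 0 0
0 0 0 0
0 0 0 0

Lights still on: 0

Answer: yes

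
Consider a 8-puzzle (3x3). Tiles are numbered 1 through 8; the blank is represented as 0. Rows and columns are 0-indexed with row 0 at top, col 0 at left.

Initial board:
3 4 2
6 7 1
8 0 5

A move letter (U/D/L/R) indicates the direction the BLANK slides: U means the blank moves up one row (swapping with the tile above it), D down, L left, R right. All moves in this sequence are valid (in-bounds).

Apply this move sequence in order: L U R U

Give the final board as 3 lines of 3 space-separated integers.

After move 1 (L):
3 4 2
6 7 1
0 8 5

After move 2 (U):
3 4 2
0 7 1
6 8 5

After move 3 (R):
3 4 2
7 0 1
6 8 5

After move 4 (U):
3 0 2
7 4 1
6 8 5

Answer: 3 0 2
7 4 1
6 8 5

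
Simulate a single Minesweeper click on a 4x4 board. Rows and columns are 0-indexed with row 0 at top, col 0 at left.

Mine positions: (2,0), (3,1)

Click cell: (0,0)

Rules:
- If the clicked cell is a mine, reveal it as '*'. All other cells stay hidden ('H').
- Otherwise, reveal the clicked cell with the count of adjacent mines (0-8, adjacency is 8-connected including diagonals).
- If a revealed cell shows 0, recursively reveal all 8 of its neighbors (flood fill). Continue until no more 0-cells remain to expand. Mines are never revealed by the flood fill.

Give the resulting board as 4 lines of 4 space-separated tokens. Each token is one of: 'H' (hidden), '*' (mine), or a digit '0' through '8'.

0 0 0 0
1 1 0 0
H 2 1 0
H H 1 0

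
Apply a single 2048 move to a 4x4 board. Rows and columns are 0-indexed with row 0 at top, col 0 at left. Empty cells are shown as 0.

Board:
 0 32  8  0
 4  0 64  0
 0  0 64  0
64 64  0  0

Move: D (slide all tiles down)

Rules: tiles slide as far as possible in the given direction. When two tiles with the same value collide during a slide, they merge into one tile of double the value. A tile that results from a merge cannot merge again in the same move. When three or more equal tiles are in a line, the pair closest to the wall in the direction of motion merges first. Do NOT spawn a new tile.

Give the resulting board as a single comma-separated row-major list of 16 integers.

Answer: 0, 0, 0, 0, 0, 0, 0, 0, 4, 32, 8, 0, 64, 64, 128, 0

Derivation:
Slide down:
col 0: [0, 4, 0, 64] -> [0, 0, 4, 64]
col 1: [32, 0, 0, 64] -> [0, 0, 32, 64]
col 2: [8, 64, 64, 0] -> [0, 0, 8, 128]
col 3: [0, 0, 0, 0] -> [0, 0, 0, 0]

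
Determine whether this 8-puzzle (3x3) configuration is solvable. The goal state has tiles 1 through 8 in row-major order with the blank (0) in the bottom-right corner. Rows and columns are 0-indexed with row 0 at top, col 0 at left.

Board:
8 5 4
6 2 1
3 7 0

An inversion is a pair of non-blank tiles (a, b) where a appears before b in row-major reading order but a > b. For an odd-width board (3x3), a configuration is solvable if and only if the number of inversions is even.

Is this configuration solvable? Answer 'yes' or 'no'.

Inversions (pairs i<j in row-major order where tile[i] > tile[j] > 0): 18
18 is even, so the puzzle is solvable.

Answer: yes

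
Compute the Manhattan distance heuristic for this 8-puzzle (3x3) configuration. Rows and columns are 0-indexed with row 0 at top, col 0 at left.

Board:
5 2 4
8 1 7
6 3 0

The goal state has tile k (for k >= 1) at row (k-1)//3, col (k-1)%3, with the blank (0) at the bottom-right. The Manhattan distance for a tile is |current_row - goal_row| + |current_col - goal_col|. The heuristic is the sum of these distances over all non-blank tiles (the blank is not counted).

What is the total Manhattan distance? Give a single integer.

Answer: 18

Derivation:
Tile 5: (0,0)->(1,1) = 2
Tile 2: (0,1)->(0,1) = 0
Tile 4: (0,2)->(1,0) = 3
Tile 8: (1,0)->(2,1) = 2
Tile 1: (1,1)->(0,0) = 2
Tile 7: (1,2)->(2,0) = 3
Tile 6: (2,0)->(1,2) = 3
Tile 3: (2,1)->(0,2) = 3
Sum: 2 + 0 + 3 + 2 + 2 + 3 + 3 + 3 = 18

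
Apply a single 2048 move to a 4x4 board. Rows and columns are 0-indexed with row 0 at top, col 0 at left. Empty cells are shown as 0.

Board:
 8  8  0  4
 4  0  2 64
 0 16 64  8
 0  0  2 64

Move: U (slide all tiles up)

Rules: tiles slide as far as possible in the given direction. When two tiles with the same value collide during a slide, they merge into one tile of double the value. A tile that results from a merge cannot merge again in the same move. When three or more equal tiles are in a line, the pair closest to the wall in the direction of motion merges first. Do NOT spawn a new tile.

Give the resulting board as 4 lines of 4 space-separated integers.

Answer:  8  8  2  4
 4 16 64 64
 0  0  2  8
 0  0  0 64

Derivation:
Slide up:
col 0: [8, 4, 0, 0] -> [8, 4, 0, 0]
col 1: [8, 0, 16, 0] -> [8, 16, 0, 0]
col 2: [0, 2, 64, 2] -> [2, 64, 2, 0]
col 3: [4, 64, 8, 64] -> [4, 64, 8, 64]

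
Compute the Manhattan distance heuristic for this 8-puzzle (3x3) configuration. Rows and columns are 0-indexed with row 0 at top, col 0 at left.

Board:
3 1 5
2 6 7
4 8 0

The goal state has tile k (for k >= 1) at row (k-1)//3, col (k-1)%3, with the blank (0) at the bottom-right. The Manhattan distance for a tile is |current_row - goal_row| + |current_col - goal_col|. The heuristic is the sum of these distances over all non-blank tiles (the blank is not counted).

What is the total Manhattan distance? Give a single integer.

Tile 3: at (0,0), goal (0,2), distance |0-0|+|0-2| = 2
Tile 1: at (0,1), goal (0,0), distance |0-0|+|1-0| = 1
Tile 5: at (0,2), goal (1,1), distance |0-1|+|2-1| = 2
Tile 2: at (1,0), goal (0,1), distance |1-0|+|0-1| = 2
Tile 6: at (1,1), goal (1,2), distance |1-1|+|1-2| = 1
Tile 7: at (1,2), goal (2,0), distance |1-2|+|2-0| = 3
Tile 4: at (2,0), goal (1,0), distance |2-1|+|0-0| = 1
Tile 8: at (2,1), goal (2,1), distance |2-2|+|1-1| = 0
Sum: 2 + 1 + 2 + 2 + 1 + 3 + 1 + 0 = 12

Answer: 12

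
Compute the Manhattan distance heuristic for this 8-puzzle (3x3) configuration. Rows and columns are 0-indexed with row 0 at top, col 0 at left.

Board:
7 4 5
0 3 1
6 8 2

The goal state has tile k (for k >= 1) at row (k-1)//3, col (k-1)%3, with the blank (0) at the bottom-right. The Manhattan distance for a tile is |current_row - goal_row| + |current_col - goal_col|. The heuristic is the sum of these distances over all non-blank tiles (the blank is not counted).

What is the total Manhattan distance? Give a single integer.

Tile 7: at (0,0), goal (2,0), distance |0-2|+|0-0| = 2
Tile 4: at (0,1), goal (1,0), distance |0-1|+|1-0| = 2
Tile 5: at (0,2), goal (1,1), distance |0-1|+|2-1| = 2
Tile 3: at (1,1), goal (0,2), distance |1-0|+|1-2| = 2
Tile 1: at (1,2), goal (0,0), distance |1-0|+|2-0| = 3
Tile 6: at (2,0), goal (1,2), distance |2-1|+|0-2| = 3
Tile 8: at (2,1), goal (2,1), distance |2-2|+|1-1| = 0
Tile 2: at (2,2), goal (0,1), distance |2-0|+|2-1| = 3
Sum: 2 + 2 + 2 + 2 + 3 + 3 + 0 + 3 = 17

Answer: 17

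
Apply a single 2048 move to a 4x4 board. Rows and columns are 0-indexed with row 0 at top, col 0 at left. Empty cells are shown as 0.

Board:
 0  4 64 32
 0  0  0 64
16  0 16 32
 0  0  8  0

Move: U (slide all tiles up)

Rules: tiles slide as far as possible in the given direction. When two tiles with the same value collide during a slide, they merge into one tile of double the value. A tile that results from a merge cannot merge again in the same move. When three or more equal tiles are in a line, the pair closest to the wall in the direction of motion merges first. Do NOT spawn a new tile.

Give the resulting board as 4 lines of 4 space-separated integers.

Slide up:
col 0: [0, 0, 16, 0] -> [16, 0, 0, 0]
col 1: [4, 0, 0, 0] -> [4, 0, 0, 0]
col 2: [64, 0, 16, 8] -> [64, 16, 8, 0]
col 3: [32, 64, 32, 0] -> [32, 64, 32, 0]

Answer: 16  4 64 32
 0  0 16 64
 0  0  8 32
 0  0  0  0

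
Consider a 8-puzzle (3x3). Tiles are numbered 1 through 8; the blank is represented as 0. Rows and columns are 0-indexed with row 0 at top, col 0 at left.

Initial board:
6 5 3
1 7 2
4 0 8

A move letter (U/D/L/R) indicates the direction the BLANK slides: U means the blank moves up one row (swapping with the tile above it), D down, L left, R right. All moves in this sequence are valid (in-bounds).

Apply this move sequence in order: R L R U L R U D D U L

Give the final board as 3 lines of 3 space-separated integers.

After move 1 (R):
6 5 3
1 7 2
4 8 0

After move 2 (L):
6 5 3
1 7 2
4 0 8

After move 3 (R):
6 5 3
1 7 2
4 8 0

After move 4 (U):
6 5 3
1 7 0
4 8 2

After move 5 (L):
6 5 3
1 0 7
4 8 2

After move 6 (R):
6 5 3
1 7 0
4 8 2

After move 7 (U):
6 5 0
1 7 3
4 8 2

After move 8 (D):
6 5 3
1 7 0
4 8 2

After move 9 (D):
6 5 3
1 7 2
4 8 0

After move 10 (U):
6 5 3
1 7 0
4 8 2

After move 11 (L):
6 5 3
1 0 7
4 8 2

Answer: 6 5 3
1 0 7
4 8 2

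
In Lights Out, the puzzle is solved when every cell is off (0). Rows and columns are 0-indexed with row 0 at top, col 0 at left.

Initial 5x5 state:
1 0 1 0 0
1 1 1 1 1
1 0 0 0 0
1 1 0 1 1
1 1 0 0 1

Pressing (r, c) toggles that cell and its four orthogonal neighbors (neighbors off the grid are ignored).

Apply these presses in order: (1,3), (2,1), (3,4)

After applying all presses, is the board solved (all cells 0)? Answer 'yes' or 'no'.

Answer: no

Derivation:
After press 1 at (1,3):
1 0 1 1 0
1 1 0 0 0
1 0 0 1 0
1 1 0 1 1
1 1 0 0 1

After press 2 at (2,1):
1 0 1 1 0
1 0 0 0 0
0 1 1 1 0
1 0 0 1 1
1 1 0 0 1

After press 3 at (3,4):
1 0 1 1 0
1 0 0 0 0
0 1 1 1 1
1 0 0 0 0
1 1 0 0 0

Lights still on: 11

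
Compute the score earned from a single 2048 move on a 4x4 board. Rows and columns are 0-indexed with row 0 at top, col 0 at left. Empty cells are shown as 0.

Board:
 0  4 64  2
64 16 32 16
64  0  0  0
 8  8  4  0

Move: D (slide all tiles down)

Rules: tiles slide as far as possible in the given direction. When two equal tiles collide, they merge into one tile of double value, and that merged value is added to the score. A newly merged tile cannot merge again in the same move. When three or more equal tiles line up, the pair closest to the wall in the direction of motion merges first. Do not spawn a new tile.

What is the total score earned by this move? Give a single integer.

Slide down:
col 0: [0, 64, 64, 8] -> [0, 0, 128, 8]  score +128 (running 128)
col 1: [4, 16, 0, 8] -> [0, 4, 16, 8]  score +0 (running 128)
col 2: [64, 32, 0, 4] -> [0, 64, 32, 4]  score +0 (running 128)
col 3: [2, 16, 0, 0] -> [0, 0, 2, 16]  score +0 (running 128)
Board after move:
  0   0   0   0
  0   4  64   0
128  16  32   2
  8   8   4  16

Answer: 128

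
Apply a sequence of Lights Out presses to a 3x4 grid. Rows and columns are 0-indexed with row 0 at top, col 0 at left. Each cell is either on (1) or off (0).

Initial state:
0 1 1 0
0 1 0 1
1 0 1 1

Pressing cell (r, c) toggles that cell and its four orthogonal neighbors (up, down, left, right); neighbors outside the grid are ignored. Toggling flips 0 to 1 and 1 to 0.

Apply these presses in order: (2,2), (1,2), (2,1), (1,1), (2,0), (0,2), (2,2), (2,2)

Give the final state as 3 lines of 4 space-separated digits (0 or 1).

Answer: 0 1 1 1
0 0 0 0
1 0 0 0

Derivation:
After press 1 at (2,2):
0 1 1 0
0 1 1 1
1 1 0 0

After press 2 at (1,2):
0 1 0 0
0 0 0 0
1 1 1 0

After press 3 at (2,1):
0 1 0 0
0 1 0 0
0 0 0 0

After press 4 at (1,1):
0 0 0 0
1 0 1 0
0 1 0 0

After press 5 at (2,0):
0 0 0 0
0 0 1 0
1 0 0 0

After press 6 at (0,2):
0 1 1 1
0 0 0 0
1 0 0 0

After press 7 at (2,2):
0 1 1 1
0 0 1 0
1 1 1 1

After press 8 at (2,2):
0 1 1 1
0 0 0 0
1 0 0 0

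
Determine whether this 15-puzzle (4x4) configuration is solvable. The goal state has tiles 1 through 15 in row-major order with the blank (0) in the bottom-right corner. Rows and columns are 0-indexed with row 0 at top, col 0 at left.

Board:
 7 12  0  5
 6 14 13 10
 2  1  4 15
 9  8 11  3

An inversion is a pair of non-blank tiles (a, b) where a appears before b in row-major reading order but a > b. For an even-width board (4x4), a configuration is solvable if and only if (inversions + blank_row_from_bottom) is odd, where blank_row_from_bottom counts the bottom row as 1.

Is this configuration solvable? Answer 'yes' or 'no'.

Answer: yes

Derivation:
Inversions: 57
Blank is in row 0 (0-indexed from top), which is row 4 counting from the bottom (bottom = 1).
57 + 4 = 61, which is odd, so the puzzle is solvable.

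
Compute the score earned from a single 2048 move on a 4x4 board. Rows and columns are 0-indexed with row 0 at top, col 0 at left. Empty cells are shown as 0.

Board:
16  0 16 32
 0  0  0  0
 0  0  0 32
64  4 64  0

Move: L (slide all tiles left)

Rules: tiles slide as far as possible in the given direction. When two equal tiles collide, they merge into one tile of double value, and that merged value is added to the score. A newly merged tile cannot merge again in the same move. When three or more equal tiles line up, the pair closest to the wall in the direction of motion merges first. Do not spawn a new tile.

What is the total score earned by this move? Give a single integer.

Slide left:
row 0: [16, 0, 16, 32] -> [32, 32, 0, 0]  score +32 (running 32)
row 1: [0, 0, 0, 0] -> [0, 0, 0, 0]  score +0 (running 32)
row 2: [0, 0, 0, 32] -> [32, 0, 0, 0]  score +0 (running 32)
row 3: [64, 4, 64, 0] -> [64, 4, 64, 0]  score +0 (running 32)
Board after move:
32 32  0  0
 0  0  0  0
32  0  0  0
64  4 64  0

Answer: 32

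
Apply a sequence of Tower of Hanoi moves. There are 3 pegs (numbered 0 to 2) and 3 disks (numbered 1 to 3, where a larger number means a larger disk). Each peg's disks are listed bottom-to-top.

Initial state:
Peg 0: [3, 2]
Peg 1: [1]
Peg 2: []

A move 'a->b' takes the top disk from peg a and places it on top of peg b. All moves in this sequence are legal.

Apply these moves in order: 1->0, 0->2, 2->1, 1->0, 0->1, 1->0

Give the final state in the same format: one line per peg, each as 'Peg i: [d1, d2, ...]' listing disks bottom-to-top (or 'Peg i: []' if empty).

Answer: Peg 0: [3, 2, 1]
Peg 1: []
Peg 2: []

Derivation:
After move 1 (1->0):
Peg 0: [3, 2, 1]
Peg 1: []
Peg 2: []

After move 2 (0->2):
Peg 0: [3, 2]
Peg 1: []
Peg 2: [1]

After move 3 (2->1):
Peg 0: [3, 2]
Peg 1: [1]
Peg 2: []

After move 4 (1->0):
Peg 0: [3, 2, 1]
Peg 1: []
Peg 2: []

After move 5 (0->1):
Peg 0: [3, 2]
Peg 1: [1]
Peg 2: []

After move 6 (1->0):
Peg 0: [3, 2, 1]
Peg 1: []
Peg 2: []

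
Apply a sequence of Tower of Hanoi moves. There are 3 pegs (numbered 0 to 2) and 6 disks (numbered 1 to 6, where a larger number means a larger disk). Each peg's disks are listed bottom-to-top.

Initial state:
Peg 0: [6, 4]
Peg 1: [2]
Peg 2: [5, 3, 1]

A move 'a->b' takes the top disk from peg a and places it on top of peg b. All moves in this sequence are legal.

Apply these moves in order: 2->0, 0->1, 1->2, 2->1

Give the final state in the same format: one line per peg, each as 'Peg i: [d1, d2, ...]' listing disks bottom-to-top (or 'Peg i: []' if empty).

Answer: Peg 0: [6, 4]
Peg 1: [2, 1]
Peg 2: [5, 3]

Derivation:
After move 1 (2->0):
Peg 0: [6, 4, 1]
Peg 1: [2]
Peg 2: [5, 3]

After move 2 (0->1):
Peg 0: [6, 4]
Peg 1: [2, 1]
Peg 2: [5, 3]

After move 3 (1->2):
Peg 0: [6, 4]
Peg 1: [2]
Peg 2: [5, 3, 1]

After move 4 (2->1):
Peg 0: [6, 4]
Peg 1: [2, 1]
Peg 2: [5, 3]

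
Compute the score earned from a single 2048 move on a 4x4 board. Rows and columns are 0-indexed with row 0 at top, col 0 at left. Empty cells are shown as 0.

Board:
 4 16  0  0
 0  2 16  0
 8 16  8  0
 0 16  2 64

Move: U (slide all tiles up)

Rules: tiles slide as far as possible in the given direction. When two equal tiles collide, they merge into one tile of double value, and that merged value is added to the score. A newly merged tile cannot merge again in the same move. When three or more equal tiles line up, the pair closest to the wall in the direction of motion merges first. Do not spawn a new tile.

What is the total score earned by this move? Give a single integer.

Slide up:
col 0: [4, 0, 8, 0] -> [4, 8, 0, 0]  score +0 (running 0)
col 1: [16, 2, 16, 16] -> [16, 2, 32, 0]  score +32 (running 32)
col 2: [0, 16, 8, 2] -> [16, 8, 2, 0]  score +0 (running 32)
col 3: [0, 0, 0, 64] -> [64, 0, 0, 0]  score +0 (running 32)
Board after move:
 4 16 16 64
 8  2  8  0
 0 32  2  0
 0  0  0  0

Answer: 32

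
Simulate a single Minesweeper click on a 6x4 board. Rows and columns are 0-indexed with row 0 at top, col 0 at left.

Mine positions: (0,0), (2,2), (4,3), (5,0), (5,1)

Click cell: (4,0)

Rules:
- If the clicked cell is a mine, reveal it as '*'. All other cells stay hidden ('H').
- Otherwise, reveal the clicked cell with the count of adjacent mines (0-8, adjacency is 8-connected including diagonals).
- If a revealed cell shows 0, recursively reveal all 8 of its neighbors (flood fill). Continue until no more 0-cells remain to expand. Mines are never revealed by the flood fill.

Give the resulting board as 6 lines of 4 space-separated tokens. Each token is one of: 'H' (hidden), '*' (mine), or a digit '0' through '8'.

H H H H
H H H H
H H H H
H H H H
2 H H H
H H H H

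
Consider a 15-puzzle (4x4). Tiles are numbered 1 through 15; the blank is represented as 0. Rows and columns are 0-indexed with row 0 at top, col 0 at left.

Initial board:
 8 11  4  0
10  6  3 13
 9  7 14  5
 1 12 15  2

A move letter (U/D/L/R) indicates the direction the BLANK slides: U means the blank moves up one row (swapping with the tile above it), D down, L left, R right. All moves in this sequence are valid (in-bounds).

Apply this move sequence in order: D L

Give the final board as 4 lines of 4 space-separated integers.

Answer:  8 11  4 13
10  6  0  3
 9  7 14  5
 1 12 15  2

Derivation:
After move 1 (D):
 8 11  4 13
10  6  3  0
 9  7 14  5
 1 12 15  2

After move 2 (L):
 8 11  4 13
10  6  0  3
 9  7 14  5
 1 12 15  2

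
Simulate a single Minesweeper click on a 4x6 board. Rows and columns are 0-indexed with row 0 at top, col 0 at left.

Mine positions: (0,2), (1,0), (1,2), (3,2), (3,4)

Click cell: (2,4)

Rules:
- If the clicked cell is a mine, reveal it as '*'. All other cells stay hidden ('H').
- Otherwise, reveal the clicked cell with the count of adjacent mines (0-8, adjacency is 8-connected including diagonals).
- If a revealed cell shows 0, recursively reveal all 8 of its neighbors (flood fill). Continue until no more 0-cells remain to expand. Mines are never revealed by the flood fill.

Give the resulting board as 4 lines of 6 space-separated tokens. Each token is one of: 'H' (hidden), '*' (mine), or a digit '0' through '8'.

H H H H H H
H H H H H H
H H H H 1 H
H H H H H H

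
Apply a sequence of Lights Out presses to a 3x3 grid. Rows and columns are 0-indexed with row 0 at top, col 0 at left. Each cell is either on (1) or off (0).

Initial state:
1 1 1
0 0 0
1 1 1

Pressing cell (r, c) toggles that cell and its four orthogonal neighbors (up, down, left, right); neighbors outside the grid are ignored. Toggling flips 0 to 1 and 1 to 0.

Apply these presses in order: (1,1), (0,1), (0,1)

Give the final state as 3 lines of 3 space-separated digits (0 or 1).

Answer: 1 0 1
1 1 1
1 0 1

Derivation:
After press 1 at (1,1):
1 0 1
1 1 1
1 0 1

After press 2 at (0,1):
0 1 0
1 0 1
1 0 1

After press 3 at (0,1):
1 0 1
1 1 1
1 0 1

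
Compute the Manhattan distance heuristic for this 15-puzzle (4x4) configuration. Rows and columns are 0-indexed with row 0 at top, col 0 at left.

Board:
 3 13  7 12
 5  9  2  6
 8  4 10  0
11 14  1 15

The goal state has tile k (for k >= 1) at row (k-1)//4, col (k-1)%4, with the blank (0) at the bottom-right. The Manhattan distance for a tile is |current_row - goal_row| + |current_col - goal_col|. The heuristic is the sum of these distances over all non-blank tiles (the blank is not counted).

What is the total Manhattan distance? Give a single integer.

Answer: 33

Derivation:
Tile 3: (0,0)->(0,2) = 2
Tile 13: (0,1)->(3,0) = 4
Tile 7: (0,2)->(1,2) = 1
Tile 12: (0,3)->(2,3) = 2
Tile 5: (1,0)->(1,0) = 0
Tile 9: (1,1)->(2,0) = 2
Tile 2: (1,2)->(0,1) = 2
Tile 6: (1,3)->(1,1) = 2
Tile 8: (2,0)->(1,3) = 4
Tile 4: (2,1)->(0,3) = 4
Tile 10: (2,2)->(2,1) = 1
Tile 11: (3,0)->(2,2) = 3
Tile 14: (3,1)->(3,1) = 0
Tile 1: (3,2)->(0,0) = 5
Tile 15: (3,3)->(3,2) = 1
Sum: 2 + 4 + 1 + 2 + 0 + 2 + 2 + 2 + 4 + 4 + 1 + 3 + 0 + 5 + 1 = 33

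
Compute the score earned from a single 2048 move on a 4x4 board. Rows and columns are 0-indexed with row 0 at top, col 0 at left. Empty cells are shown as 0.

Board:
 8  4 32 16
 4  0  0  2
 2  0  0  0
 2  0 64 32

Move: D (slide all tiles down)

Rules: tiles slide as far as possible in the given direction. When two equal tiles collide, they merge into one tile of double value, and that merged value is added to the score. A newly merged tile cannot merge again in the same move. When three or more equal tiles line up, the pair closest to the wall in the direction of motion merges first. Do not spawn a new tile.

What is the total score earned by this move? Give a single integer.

Answer: 4

Derivation:
Slide down:
col 0: [8, 4, 2, 2] -> [0, 8, 4, 4]  score +4 (running 4)
col 1: [4, 0, 0, 0] -> [0, 0, 0, 4]  score +0 (running 4)
col 2: [32, 0, 0, 64] -> [0, 0, 32, 64]  score +0 (running 4)
col 3: [16, 2, 0, 32] -> [0, 16, 2, 32]  score +0 (running 4)
Board after move:
 0  0  0  0
 8  0  0 16
 4  0 32  2
 4  4 64 32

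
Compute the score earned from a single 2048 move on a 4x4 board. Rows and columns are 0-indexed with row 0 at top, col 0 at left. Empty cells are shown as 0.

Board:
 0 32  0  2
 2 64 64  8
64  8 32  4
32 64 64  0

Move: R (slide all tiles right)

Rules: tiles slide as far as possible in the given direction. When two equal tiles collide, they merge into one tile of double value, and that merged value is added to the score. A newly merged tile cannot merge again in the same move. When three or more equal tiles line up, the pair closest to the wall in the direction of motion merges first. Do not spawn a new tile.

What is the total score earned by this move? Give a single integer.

Slide right:
row 0: [0, 32, 0, 2] -> [0, 0, 32, 2]  score +0 (running 0)
row 1: [2, 64, 64, 8] -> [0, 2, 128, 8]  score +128 (running 128)
row 2: [64, 8, 32, 4] -> [64, 8, 32, 4]  score +0 (running 128)
row 3: [32, 64, 64, 0] -> [0, 0, 32, 128]  score +128 (running 256)
Board after move:
  0   0  32   2
  0   2 128   8
 64   8  32   4
  0   0  32 128

Answer: 256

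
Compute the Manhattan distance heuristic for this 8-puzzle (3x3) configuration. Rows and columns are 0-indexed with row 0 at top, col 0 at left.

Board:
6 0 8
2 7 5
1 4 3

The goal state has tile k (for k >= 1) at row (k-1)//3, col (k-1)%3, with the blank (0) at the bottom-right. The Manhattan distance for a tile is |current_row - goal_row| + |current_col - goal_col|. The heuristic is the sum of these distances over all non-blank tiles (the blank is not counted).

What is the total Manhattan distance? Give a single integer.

Answer: 17

Derivation:
Tile 6: at (0,0), goal (1,2), distance |0-1|+|0-2| = 3
Tile 8: at (0,2), goal (2,1), distance |0-2|+|2-1| = 3
Tile 2: at (1,0), goal (0,1), distance |1-0|+|0-1| = 2
Tile 7: at (1,1), goal (2,0), distance |1-2|+|1-0| = 2
Tile 5: at (1,2), goal (1,1), distance |1-1|+|2-1| = 1
Tile 1: at (2,0), goal (0,0), distance |2-0|+|0-0| = 2
Tile 4: at (2,1), goal (1,0), distance |2-1|+|1-0| = 2
Tile 3: at (2,2), goal (0,2), distance |2-0|+|2-2| = 2
Sum: 3 + 3 + 2 + 2 + 1 + 2 + 2 + 2 = 17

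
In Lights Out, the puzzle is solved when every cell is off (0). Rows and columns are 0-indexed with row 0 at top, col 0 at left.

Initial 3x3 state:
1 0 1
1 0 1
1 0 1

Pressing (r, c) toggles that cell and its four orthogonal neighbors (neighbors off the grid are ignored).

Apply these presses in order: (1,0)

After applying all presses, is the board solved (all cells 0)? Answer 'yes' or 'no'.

Answer: no

Derivation:
After press 1 at (1,0):
0 0 1
0 1 1
0 0 1

Lights still on: 4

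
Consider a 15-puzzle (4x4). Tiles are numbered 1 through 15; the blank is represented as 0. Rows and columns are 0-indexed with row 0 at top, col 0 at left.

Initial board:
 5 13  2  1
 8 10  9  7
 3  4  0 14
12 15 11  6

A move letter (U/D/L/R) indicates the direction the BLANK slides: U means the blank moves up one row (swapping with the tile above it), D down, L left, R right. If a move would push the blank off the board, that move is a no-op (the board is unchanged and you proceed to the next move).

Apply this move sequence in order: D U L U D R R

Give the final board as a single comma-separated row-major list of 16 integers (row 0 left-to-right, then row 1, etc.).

After move 1 (D):
 5 13  2  1
 8 10  9  7
 3  4 11 14
12 15  0  6

After move 2 (U):
 5 13  2  1
 8 10  9  7
 3  4  0 14
12 15 11  6

After move 3 (L):
 5 13  2  1
 8 10  9  7
 3  0  4 14
12 15 11  6

After move 4 (U):
 5 13  2  1
 8  0  9  7
 3 10  4 14
12 15 11  6

After move 5 (D):
 5 13  2  1
 8 10  9  7
 3  0  4 14
12 15 11  6

After move 6 (R):
 5 13  2  1
 8 10  9  7
 3  4  0 14
12 15 11  6

After move 7 (R):
 5 13  2  1
 8 10  9  7
 3  4 14  0
12 15 11  6

Answer: 5, 13, 2, 1, 8, 10, 9, 7, 3, 4, 14, 0, 12, 15, 11, 6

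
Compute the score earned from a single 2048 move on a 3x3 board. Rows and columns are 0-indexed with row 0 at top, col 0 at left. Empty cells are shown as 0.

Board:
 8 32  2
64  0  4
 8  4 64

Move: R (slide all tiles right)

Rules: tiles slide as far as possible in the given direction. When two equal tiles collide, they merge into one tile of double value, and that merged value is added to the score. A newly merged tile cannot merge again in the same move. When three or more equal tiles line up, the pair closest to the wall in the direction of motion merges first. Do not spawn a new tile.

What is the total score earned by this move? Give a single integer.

Slide right:
row 0: [8, 32, 2] -> [8, 32, 2]  score +0 (running 0)
row 1: [64, 0, 4] -> [0, 64, 4]  score +0 (running 0)
row 2: [8, 4, 64] -> [8, 4, 64]  score +0 (running 0)
Board after move:
 8 32  2
 0 64  4
 8  4 64

Answer: 0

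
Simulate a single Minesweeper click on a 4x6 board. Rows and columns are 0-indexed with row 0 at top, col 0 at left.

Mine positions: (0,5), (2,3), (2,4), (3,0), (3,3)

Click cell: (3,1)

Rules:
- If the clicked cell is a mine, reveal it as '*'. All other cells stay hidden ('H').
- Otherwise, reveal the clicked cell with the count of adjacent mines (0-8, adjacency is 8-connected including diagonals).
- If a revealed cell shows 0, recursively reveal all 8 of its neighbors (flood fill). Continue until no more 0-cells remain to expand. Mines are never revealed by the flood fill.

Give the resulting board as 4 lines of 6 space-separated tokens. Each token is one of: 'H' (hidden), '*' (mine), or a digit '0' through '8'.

H H H H H H
H H H H H H
H H H H H H
H 1 H H H H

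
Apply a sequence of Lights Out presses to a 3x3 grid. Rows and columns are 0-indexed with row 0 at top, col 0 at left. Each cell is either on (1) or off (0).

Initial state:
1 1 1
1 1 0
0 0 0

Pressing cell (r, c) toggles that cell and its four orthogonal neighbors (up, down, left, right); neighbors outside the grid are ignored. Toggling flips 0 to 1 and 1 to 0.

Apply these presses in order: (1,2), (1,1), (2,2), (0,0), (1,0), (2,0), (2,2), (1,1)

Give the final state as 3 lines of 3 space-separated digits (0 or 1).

Answer: 1 0 0
0 1 1
0 1 1

Derivation:
After press 1 at (1,2):
1 1 0
1 0 1
0 0 1

After press 2 at (1,1):
1 0 0
0 1 0
0 1 1

After press 3 at (2,2):
1 0 0
0 1 1
0 0 0

After press 4 at (0,0):
0 1 0
1 1 1
0 0 0

After press 5 at (1,0):
1 1 0
0 0 1
1 0 0

After press 6 at (2,0):
1 1 0
1 0 1
0 1 0

After press 7 at (2,2):
1 1 0
1 0 0
0 0 1

After press 8 at (1,1):
1 0 0
0 1 1
0 1 1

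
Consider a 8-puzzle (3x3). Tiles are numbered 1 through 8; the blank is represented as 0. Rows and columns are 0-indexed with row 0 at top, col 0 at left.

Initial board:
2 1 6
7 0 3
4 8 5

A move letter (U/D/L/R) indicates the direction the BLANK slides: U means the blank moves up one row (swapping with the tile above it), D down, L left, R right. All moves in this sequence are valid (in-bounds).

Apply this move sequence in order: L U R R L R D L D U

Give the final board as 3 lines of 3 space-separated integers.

Answer: 1 6 3
2 0 7
4 8 5

Derivation:
After move 1 (L):
2 1 6
0 7 3
4 8 5

After move 2 (U):
0 1 6
2 7 3
4 8 5

After move 3 (R):
1 0 6
2 7 3
4 8 5

After move 4 (R):
1 6 0
2 7 3
4 8 5

After move 5 (L):
1 0 6
2 7 3
4 8 5

After move 6 (R):
1 6 0
2 7 3
4 8 5

After move 7 (D):
1 6 3
2 7 0
4 8 5

After move 8 (L):
1 6 3
2 0 7
4 8 5

After move 9 (D):
1 6 3
2 8 7
4 0 5

After move 10 (U):
1 6 3
2 0 7
4 8 5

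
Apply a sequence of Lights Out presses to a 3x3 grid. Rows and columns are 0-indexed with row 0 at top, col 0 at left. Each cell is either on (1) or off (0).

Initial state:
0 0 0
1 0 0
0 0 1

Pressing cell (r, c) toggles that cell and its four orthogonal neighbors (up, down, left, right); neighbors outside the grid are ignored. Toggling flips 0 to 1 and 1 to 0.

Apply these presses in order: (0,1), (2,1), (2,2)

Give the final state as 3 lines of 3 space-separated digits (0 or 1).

Answer: 1 1 1
1 0 1
1 0 1

Derivation:
After press 1 at (0,1):
1 1 1
1 1 0
0 0 1

After press 2 at (2,1):
1 1 1
1 0 0
1 1 0

After press 3 at (2,2):
1 1 1
1 0 1
1 0 1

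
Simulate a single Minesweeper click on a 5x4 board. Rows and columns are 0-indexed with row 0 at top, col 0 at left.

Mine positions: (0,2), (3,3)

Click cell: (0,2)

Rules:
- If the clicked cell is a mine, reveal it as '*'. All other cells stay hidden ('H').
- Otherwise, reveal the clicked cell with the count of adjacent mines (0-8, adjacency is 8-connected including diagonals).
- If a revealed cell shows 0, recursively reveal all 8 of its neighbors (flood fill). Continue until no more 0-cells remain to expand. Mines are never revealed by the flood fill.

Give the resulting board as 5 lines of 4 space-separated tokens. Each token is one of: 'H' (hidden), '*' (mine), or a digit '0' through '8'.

H H * H
H H H H
H H H H
H H H H
H H H H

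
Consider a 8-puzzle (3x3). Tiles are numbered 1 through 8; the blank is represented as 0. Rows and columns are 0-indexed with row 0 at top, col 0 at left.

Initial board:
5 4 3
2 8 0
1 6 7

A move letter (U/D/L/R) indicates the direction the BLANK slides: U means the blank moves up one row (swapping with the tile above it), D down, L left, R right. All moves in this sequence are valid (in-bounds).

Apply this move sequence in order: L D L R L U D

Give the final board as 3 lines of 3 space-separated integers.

After move 1 (L):
5 4 3
2 0 8
1 6 7

After move 2 (D):
5 4 3
2 6 8
1 0 7

After move 3 (L):
5 4 3
2 6 8
0 1 7

After move 4 (R):
5 4 3
2 6 8
1 0 7

After move 5 (L):
5 4 3
2 6 8
0 1 7

After move 6 (U):
5 4 3
0 6 8
2 1 7

After move 7 (D):
5 4 3
2 6 8
0 1 7

Answer: 5 4 3
2 6 8
0 1 7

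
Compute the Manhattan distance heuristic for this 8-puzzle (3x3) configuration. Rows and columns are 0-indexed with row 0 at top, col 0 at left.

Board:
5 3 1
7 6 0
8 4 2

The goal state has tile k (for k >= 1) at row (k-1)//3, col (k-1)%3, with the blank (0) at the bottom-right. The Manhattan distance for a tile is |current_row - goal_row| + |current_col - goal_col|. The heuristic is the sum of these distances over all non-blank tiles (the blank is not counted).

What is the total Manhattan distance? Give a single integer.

Answer: 13

Derivation:
Tile 5: at (0,0), goal (1,1), distance |0-1|+|0-1| = 2
Tile 3: at (0,1), goal (0,2), distance |0-0|+|1-2| = 1
Tile 1: at (0,2), goal (0,0), distance |0-0|+|2-0| = 2
Tile 7: at (1,0), goal (2,0), distance |1-2|+|0-0| = 1
Tile 6: at (1,1), goal (1,2), distance |1-1|+|1-2| = 1
Tile 8: at (2,0), goal (2,1), distance |2-2|+|0-1| = 1
Tile 4: at (2,1), goal (1,0), distance |2-1|+|1-0| = 2
Tile 2: at (2,2), goal (0,1), distance |2-0|+|2-1| = 3
Sum: 2 + 1 + 2 + 1 + 1 + 1 + 2 + 3 = 13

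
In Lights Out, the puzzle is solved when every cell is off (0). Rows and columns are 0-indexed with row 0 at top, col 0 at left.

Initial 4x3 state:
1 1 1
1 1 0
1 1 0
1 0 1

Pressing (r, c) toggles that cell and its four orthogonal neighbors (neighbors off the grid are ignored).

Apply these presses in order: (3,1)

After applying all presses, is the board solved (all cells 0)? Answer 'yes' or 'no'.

Answer: no

Derivation:
After press 1 at (3,1):
1 1 1
1 1 0
1 0 0
0 1 0

Lights still on: 7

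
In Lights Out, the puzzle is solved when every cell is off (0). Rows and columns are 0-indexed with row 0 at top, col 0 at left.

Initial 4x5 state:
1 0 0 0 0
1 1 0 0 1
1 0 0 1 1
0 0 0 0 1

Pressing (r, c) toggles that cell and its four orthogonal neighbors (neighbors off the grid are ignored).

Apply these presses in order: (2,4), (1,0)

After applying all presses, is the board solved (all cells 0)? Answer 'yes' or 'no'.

Answer: yes

Derivation:
After press 1 at (2,4):
1 0 0 0 0
1 1 0 0 0
1 0 0 0 0
0 0 0 0 0

After press 2 at (1,0):
0 0 0 0 0
0 0 0 0 0
0 0 0 0 0
0 0 0 0 0

Lights still on: 0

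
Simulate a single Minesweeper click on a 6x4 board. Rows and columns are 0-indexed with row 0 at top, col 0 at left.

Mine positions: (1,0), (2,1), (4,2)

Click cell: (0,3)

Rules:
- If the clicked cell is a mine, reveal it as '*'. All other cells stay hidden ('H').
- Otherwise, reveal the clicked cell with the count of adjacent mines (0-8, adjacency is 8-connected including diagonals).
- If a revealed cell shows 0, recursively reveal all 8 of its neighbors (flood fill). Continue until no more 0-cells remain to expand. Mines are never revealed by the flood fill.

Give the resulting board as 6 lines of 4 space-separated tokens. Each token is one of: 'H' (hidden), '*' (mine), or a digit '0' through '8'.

H 1 0 0
H 2 1 0
H H 1 0
H H 2 1
H H H H
H H H H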